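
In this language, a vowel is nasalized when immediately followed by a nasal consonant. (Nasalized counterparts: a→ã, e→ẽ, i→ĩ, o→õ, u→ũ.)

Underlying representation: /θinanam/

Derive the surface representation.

/i/ before nasal /n/ → [ĩ]
/a/ before nasal /n/ → [ã]
/a/ before nasal /m/ → [ã]

[θĩnãnãm]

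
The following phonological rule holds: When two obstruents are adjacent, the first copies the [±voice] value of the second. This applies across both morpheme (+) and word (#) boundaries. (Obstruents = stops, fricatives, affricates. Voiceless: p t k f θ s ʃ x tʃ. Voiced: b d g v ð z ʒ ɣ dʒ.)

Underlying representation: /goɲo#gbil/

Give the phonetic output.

[goɲo#gbil]

no segment meets the rule's conditions; no change.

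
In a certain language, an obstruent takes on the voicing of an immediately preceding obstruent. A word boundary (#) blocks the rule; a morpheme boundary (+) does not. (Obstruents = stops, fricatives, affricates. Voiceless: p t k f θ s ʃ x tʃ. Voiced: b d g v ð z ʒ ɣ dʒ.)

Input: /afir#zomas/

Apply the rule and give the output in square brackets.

no segment meets the rule's conditions; no change.

[afir#zomas]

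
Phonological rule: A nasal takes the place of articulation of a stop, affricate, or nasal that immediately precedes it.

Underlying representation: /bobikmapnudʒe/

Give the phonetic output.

[bobikŋapmudʒe]

/m/ after /k/ (velar) → [ŋ]
/n/ after /p/ (labial) → [m]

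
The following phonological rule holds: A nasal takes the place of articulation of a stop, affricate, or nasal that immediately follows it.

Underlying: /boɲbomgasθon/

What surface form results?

[bomboŋgasθon]

/ɲ/ before /b/ (labial) → [m]
/m/ before /g/ (velar) → [ŋ]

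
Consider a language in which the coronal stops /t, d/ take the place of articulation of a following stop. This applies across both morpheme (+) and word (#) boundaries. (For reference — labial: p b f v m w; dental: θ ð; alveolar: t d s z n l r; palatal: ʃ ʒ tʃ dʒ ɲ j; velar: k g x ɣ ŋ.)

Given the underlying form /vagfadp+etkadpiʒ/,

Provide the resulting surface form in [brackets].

[vagfabp+ekkabpiʒ]

/d/ before /p/ (labial) → [b]
/t/ before /k/ (velar) → [k]
/d/ before /p/ (labial) → [b]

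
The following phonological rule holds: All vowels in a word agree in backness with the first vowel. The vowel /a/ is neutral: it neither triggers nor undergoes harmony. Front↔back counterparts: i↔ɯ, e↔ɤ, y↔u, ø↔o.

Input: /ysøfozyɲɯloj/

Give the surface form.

/o/ harmonizes with /y/ ([-back]) → [ø]
/ɯ/ harmonizes with /y/ ([-back]) → [i]
/o/ harmonizes with /y/ ([-back]) → [ø]

[ysøføzyɲiløj]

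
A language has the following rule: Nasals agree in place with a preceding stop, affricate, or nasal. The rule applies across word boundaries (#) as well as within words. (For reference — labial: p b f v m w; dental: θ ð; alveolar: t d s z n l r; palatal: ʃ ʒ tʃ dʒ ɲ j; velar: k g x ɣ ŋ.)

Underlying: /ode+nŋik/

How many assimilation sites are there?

1

/ŋ/ after /n/ (alveolar) → [n]
1 segment changes.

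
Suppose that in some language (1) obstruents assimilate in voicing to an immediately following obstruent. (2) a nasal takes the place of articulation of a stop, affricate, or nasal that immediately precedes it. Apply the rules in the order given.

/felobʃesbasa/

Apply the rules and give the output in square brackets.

Rule 1: /b/ before /ʃ/ (voiceless) → [p]
Rule 1: /s/ before /b/ (voiced) → [z]
After rule 1: felopʃezbasa
Rule 2: no segment meets the rule's conditions; no change.

[felopʃezbasa]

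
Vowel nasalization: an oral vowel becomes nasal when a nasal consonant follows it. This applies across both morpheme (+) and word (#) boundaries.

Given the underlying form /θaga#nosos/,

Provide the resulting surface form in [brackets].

[θagã#nosos]

/a/ before nasal /n/ → [ã]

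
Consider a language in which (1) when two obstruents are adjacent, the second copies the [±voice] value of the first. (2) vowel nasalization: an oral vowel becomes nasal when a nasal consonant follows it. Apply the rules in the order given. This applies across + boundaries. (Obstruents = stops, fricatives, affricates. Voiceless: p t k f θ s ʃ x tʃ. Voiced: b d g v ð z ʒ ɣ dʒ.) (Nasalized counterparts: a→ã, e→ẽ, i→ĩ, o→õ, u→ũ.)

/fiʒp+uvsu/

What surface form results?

Rule 1: /p/ after /ʒ/ (voiced) → [b]
Rule 1: /s/ after /v/ (voiced) → [z]
After rule 1: fiʒb+uvzu
Rule 2: no segment meets the rule's conditions; no change.

[fiʒb+uvzu]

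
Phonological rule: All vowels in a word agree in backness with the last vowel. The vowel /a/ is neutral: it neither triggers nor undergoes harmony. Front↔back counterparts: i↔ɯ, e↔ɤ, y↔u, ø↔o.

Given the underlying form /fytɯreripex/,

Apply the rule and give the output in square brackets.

[fytireripex]

/ɯ/ harmonizes with /e/ ([-back]) → [i]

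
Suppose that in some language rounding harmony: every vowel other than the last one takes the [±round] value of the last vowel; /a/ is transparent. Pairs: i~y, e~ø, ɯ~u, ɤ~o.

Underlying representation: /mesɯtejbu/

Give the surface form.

/e/ harmonizes with /u/ ([+round]) → [ø]
/ɯ/ harmonizes with /u/ ([+round]) → [u]
/e/ harmonizes with /u/ ([+round]) → [ø]

[møsutøjbu]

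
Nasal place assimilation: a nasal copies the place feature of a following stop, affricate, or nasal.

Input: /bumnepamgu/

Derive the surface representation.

[bunnepaŋgu]

/m/ before /n/ (alveolar) → [n]
/m/ before /g/ (velar) → [ŋ]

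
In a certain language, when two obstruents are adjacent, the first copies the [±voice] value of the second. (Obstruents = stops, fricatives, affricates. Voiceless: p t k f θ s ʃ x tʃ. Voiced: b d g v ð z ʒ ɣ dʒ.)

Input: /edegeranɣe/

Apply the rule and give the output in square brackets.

no segment meets the rule's conditions; no change.

[edegeranɣe]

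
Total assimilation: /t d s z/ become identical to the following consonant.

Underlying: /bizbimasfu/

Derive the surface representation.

[bibbimaffu]

/z/ before /b/ → [b] (total assimilation)
/s/ before /f/ → [f] (total assimilation)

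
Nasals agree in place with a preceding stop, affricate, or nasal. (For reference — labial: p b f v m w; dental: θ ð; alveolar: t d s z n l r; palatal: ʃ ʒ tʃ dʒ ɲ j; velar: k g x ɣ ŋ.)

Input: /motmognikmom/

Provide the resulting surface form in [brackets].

[motnogŋikŋom]

/m/ after /t/ (alveolar) → [n]
/n/ after /g/ (velar) → [ŋ]
/m/ after /k/ (velar) → [ŋ]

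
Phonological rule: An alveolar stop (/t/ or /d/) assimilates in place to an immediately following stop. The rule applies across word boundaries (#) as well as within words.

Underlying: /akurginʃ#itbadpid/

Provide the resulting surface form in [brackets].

/t/ before /b/ (labial) → [p]
/d/ before /p/ (labial) → [b]

[akurginʃ#ipbabpid]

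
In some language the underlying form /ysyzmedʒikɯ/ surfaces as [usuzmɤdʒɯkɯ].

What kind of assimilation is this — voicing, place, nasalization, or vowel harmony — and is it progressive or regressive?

vowel harmony, regressive

/y/→[u] /y/→[u] /e/→[ɤ] /i/→[ɯ].
Vowels agree with the last vowel, so the harmony is regressive.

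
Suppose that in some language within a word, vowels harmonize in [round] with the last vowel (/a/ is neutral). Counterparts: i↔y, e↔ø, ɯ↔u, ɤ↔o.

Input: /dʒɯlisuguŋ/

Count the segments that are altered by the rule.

/ɯ/ harmonizes with /u/ ([+round]) → [u]
/i/ harmonizes with /u/ ([+round]) → [y]
2 segments change.

2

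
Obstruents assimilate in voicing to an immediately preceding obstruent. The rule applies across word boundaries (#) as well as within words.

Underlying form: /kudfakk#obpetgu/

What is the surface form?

/f/ after /d/ (voiced) → [v]
/p/ after /b/ (voiced) → [b]
/g/ after /t/ (voiceless) → [k]

[kudvakk#obbetku]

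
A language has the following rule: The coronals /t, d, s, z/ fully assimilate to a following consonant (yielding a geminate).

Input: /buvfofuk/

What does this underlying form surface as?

no segment meets the rule's conditions; no change.

[buvfofuk]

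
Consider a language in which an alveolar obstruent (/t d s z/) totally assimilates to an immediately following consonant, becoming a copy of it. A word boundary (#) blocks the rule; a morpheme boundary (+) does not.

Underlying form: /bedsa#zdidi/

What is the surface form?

[bessa#ddidi]

/d/ before /s/ → [s] (total assimilation)
/z/ before /d/ → [d] (total assimilation)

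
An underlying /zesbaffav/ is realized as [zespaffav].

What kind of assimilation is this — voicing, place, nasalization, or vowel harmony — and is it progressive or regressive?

/b/→[p].
Each target copies a feature from the preceding segment, so the direction is progressive.

voicing assimilation, progressive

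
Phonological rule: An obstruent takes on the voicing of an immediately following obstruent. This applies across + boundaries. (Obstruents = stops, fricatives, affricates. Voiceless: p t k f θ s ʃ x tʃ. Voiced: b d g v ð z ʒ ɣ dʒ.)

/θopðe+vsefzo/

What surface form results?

[θobðe+fsevzo]

/p/ before /ð/ (voiced) → [b]
/v/ before /s/ (voiceless) → [f]
/f/ before /z/ (voiced) → [v]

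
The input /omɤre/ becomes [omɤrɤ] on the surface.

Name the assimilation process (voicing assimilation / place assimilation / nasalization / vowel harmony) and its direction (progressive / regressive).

vowel harmony, progressive

/e/→[ɤ].
Vowels agree with the first vowel, so the harmony is progressive.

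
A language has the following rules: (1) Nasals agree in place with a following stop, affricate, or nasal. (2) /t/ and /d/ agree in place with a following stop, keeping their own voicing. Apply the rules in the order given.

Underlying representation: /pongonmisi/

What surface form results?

[poŋgommisi]

Rule 1: /n/ before /g/ (velar) → [ŋ]
Rule 1: /n/ before /m/ (labial) → [m]
After rule 1: poŋgommisi
Rule 2: no segment meets the rule's conditions; no change.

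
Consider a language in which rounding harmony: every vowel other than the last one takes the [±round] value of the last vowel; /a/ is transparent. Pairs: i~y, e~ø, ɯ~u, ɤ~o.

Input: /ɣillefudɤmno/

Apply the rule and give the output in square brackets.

/i/ harmonizes with /o/ ([+round]) → [y]
/e/ harmonizes with /o/ ([+round]) → [ø]
/ɤ/ harmonizes with /o/ ([+round]) → [o]

[ɣylløfudomno]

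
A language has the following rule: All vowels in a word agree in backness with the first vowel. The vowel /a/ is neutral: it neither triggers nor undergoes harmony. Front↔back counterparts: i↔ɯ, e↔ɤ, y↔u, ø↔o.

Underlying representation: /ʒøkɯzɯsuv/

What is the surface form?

[ʒøkizisyv]

/ɯ/ harmonizes with /ø/ ([-back]) → [i]
/ɯ/ harmonizes with /ø/ ([-back]) → [i]
/u/ harmonizes with /ø/ ([-back]) → [y]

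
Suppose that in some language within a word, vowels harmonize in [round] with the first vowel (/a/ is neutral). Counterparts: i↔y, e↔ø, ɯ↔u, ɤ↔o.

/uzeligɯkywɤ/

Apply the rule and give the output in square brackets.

/e/ harmonizes with /u/ ([+round]) → [ø]
/i/ harmonizes with /u/ ([+round]) → [y]
/ɯ/ harmonizes with /u/ ([+round]) → [u]
/ɤ/ harmonizes with /u/ ([+round]) → [o]

[uzølygukywo]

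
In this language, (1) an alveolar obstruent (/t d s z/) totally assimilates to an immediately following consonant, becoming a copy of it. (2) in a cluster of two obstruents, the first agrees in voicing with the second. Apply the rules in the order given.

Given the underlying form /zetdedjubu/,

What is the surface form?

[zeddejjubu]

Rule 1: /t/ before /d/ → [d] (total assimilation)
Rule 1: /d/ before /j/ → [j] (total assimilation)
After rule 1: zeddejjubu
Rule 2: no segment meets the rule's conditions; no change.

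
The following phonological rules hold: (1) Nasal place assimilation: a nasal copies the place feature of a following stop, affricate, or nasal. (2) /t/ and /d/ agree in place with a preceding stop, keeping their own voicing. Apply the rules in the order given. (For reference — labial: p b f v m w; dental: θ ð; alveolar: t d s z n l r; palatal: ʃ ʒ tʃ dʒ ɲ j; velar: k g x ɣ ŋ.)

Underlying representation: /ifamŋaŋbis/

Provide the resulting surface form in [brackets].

Rule 1: /m/ before /ŋ/ (velar) → [ŋ]
Rule 1: /ŋ/ before /b/ (labial) → [m]
After rule 1: ifaŋŋambis
Rule 2: no segment meets the rule's conditions; no change.

[ifaŋŋambis]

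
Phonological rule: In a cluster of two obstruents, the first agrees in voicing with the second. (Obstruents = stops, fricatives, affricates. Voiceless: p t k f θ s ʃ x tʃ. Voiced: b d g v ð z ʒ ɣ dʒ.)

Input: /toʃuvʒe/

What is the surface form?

[toʃuvʒe]

no segment meets the rule's conditions; no change.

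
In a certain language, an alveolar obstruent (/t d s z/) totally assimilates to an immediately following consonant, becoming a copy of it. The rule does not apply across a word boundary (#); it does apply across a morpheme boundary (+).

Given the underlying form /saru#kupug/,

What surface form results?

no segment meets the rule's conditions; no change.

[saru#kupug]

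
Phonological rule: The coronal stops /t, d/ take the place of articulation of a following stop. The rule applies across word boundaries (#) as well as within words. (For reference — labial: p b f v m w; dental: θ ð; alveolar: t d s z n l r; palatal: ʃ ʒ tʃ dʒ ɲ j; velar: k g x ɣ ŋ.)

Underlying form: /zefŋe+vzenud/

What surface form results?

no segment meets the rule's conditions; no change.

[zefŋe+vzenud]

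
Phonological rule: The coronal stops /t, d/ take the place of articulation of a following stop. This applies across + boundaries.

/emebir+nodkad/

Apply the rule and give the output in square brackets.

/d/ before /k/ (velar) → [g]

[emebir+nogkad]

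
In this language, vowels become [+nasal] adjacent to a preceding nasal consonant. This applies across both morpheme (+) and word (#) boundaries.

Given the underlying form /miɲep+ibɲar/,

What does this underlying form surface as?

/i/ after nasal /m/ → [ĩ]
/e/ after nasal /ɲ/ → [ẽ]
/a/ after nasal /ɲ/ → [ã]

[mĩɲẽp+ibɲãr]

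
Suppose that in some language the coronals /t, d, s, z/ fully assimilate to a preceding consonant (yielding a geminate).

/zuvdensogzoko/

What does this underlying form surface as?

[zuvvennoggoko]

/d/ after /v/ → [v] (total assimilation)
/s/ after /n/ → [n] (total assimilation)
/z/ after /g/ → [g] (total assimilation)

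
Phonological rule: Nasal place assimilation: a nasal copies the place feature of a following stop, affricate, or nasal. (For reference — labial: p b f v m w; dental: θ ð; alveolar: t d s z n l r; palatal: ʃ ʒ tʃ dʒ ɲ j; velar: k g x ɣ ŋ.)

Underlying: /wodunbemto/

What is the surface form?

/n/ before /b/ (labial) → [m]
/m/ before /t/ (alveolar) → [n]

[wodumbento]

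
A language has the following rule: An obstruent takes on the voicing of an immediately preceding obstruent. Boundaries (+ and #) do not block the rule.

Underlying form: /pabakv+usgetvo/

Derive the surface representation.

/v/ after /k/ (voiceless) → [f]
/g/ after /s/ (voiceless) → [k]
/v/ after /t/ (voiceless) → [f]

[pabakf+usketfo]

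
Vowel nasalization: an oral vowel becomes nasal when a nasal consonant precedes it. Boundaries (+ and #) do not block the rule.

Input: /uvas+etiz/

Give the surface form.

[uvas+etiz]

no segment meets the rule's conditions; no change.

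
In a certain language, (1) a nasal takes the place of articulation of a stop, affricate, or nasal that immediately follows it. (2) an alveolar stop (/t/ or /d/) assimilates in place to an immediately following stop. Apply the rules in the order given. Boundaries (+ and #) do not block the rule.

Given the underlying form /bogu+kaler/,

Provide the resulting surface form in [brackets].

[bogu+kaler]

Rule 1: no segment meets the rule's conditions; no change.
After rule 1: bogu+kaler
Rule 2: no segment meets the rule's conditions; no change.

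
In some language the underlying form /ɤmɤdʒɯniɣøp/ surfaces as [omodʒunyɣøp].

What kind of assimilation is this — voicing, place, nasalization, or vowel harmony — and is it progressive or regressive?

vowel harmony, regressive

/ɤ/→[o] /ɤ/→[o] /ɯ/→[u] /i/→[y].
Vowels agree with the last vowel, so the harmony is regressive.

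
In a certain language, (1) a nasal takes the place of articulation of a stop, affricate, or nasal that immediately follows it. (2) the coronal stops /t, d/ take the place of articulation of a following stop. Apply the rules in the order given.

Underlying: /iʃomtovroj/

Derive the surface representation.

Rule 1: /m/ before /t/ (alveolar) → [n]
After rule 1: iʃontovroj
Rule 2: no segment meets the rule's conditions; no change.

[iʃontovroj]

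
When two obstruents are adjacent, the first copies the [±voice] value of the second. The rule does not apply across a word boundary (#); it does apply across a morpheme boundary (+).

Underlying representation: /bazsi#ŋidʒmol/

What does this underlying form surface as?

/z/ before /s/ (voiceless) → [s]

[bassi#ŋidʒmol]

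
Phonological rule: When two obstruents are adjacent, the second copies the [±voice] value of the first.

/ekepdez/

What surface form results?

/d/ after /p/ (voiceless) → [t]

[ekeptez]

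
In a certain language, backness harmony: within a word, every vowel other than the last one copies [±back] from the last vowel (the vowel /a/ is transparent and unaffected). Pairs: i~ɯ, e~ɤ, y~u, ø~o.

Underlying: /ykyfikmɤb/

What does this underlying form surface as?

[ukufɯkmɤb]

/y/ harmonizes with /ɤ/ ([+back]) → [u]
/y/ harmonizes with /ɤ/ ([+back]) → [u]
/i/ harmonizes with /ɤ/ ([+back]) → [ɯ]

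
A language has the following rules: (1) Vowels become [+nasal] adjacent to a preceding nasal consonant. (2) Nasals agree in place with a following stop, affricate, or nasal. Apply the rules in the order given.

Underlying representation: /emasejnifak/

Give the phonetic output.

Rule 1: /a/ after nasal /m/ → [ã]
Rule 1: /i/ after nasal /n/ → [ĩ]
After rule 1: emãsejnĩfak
Rule 2: no segment meets the rule's conditions; no change.

[emãsejnĩfak]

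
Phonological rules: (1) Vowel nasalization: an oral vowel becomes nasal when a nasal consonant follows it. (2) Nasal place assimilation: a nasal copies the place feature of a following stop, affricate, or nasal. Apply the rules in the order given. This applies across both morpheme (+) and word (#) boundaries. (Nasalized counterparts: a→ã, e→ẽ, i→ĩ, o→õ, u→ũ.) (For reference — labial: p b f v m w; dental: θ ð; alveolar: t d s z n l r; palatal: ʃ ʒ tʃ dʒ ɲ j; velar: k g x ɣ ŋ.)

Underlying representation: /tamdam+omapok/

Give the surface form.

[tãndãm+õmapok]

Rule 1: /a/ before nasal /m/ → [ã]
Rule 1: /a/ before nasal /m/ → [ã]
Rule 1: /o/ before nasal /m/ → [õ]
After rule 1: tãmdãm+õmapok
Rule 2: /m/ before /d/ (alveolar) → [n]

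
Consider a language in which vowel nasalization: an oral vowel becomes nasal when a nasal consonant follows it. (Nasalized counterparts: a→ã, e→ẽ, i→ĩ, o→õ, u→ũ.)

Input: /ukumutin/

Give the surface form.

/u/ before nasal /m/ → [ũ]
/i/ before nasal /n/ → [ĩ]

[ukũmutĩn]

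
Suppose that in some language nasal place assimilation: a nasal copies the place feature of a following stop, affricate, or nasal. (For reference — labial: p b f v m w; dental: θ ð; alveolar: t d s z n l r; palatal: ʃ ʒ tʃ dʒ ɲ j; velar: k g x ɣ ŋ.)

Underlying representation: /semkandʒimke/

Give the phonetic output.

[seŋkaɲdʒiŋke]

/m/ before /k/ (velar) → [ŋ]
/n/ before /dʒ/ (palatal) → [ɲ]
/m/ before /k/ (velar) → [ŋ]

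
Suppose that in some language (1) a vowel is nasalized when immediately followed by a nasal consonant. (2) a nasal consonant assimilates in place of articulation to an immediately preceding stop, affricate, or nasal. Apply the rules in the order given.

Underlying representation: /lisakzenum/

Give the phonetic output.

[lisakzẽnũm]

Rule 1: /e/ before nasal /n/ → [ẽ]
Rule 1: /u/ before nasal /m/ → [ũ]
After rule 1: lisakzẽnũm
Rule 2: no segment meets the rule's conditions; no change.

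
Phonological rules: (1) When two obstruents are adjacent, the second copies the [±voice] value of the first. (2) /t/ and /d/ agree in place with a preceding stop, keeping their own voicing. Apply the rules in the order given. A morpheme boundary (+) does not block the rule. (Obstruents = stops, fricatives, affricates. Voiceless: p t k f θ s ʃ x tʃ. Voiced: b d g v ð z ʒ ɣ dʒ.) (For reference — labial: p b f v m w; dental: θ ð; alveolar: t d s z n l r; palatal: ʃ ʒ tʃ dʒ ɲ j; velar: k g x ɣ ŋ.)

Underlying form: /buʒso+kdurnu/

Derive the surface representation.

Rule 1: /s/ after /ʒ/ (voiced) → [z]
Rule 1: /d/ after /k/ (voiceless) → [t]
After rule 1: buʒzo+kturnu
Rule 2: /t/ after /k/ (velar) → [k]

[buʒzo+kkurnu]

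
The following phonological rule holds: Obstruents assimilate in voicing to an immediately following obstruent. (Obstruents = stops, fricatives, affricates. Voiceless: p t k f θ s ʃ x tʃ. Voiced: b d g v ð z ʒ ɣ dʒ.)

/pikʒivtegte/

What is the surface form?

[pigʒiftekte]

/k/ before /ʒ/ (voiced) → [g]
/v/ before /t/ (voiceless) → [f]
/g/ before /t/ (voiceless) → [k]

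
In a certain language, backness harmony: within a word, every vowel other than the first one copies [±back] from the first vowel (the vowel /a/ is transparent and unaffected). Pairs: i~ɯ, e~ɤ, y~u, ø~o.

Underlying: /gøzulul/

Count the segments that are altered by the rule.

/u/ harmonizes with /ø/ ([-back]) → [y]
/u/ harmonizes with /ø/ ([-back]) → [y]
2 segments change.

2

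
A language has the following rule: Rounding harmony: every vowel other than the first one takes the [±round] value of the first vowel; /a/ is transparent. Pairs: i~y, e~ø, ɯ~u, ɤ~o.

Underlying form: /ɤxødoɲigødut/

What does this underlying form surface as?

[ɤxedɤɲigedɯt]

/ø/ harmonizes with /ɤ/ ([-round]) → [e]
/o/ harmonizes with /ɤ/ ([-round]) → [ɤ]
/ø/ harmonizes with /ɤ/ ([-round]) → [e]
/u/ harmonizes with /ɤ/ ([-round]) → [ɯ]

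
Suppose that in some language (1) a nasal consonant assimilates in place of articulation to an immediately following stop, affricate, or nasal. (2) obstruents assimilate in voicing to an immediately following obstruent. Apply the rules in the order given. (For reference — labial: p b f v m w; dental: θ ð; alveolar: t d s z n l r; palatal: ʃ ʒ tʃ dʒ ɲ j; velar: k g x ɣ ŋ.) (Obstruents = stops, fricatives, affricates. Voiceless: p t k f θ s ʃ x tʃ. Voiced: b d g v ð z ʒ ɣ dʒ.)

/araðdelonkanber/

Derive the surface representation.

[araðdeloŋkamber]

Rule 1: /n/ before /k/ (velar) → [ŋ]
Rule 1: /n/ before /b/ (labial) → [m]
After rule 1: araðdeloŋkamber
Rule 2: no segment meets the rule's conditions; no change.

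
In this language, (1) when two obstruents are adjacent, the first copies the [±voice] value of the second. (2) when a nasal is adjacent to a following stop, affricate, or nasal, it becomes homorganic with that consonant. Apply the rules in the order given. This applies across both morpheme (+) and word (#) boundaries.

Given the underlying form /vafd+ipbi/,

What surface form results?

Rule 1: /f/ before /d/ (voiced) → [v]
Rule 1: /p/ before /b/ (voiced) → [b]
After rule 1: vavd+ibbi
Rule 2: no segment meets the rule's conditions; no change.

[vavd+ibbi]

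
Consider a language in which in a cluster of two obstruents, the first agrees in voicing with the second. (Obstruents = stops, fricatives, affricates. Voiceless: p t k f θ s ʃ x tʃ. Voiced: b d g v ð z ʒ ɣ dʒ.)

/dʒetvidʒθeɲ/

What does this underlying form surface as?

[dʒedvitʃθeɲ]

/t/ before /v/ (voiced) → [d]
/dʒ/ before /θ/ (voiceless) → [tʃ]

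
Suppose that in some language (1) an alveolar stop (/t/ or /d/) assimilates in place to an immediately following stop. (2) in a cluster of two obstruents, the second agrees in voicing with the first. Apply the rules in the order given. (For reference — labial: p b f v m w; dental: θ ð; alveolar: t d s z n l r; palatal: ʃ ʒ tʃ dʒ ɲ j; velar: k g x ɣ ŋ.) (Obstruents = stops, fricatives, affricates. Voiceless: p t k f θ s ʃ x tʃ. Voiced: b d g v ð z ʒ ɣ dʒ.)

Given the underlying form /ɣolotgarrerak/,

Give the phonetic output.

[ɣolokkarrerak]

Rule 1: /t/ before /g/ (velar) → [k]
After rule 1: ɣolokgarrerak
Rule 2: /g/ after /k/ (voiceless) → [k]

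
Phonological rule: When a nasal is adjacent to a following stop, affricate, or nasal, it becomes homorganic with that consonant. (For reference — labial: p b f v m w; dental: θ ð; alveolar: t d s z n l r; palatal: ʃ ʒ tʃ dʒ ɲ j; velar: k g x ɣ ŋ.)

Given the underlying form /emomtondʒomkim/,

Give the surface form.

[emontoɲdʒoŋkim]

/m/ before /t/ (alveolar) → [n]
/n/ before /dʒ/ (palatal) → [ɲ]
/m/ before /k/ (velar) → [ŋ]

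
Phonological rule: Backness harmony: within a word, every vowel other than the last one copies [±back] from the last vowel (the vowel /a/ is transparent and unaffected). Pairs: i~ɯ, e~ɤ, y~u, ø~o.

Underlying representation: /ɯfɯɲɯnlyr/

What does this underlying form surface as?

/ɯ/ harmonizes with /y/ ([-back]) → [i]
/ɯ/ harmonizes with /y/ ([-back]) → [i]
/ɯ/ harmonizes with /y/ ([-back]) → [i]

[ifiɲinlyr]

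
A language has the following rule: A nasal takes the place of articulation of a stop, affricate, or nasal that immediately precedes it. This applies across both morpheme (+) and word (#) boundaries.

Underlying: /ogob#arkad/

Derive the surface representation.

[ogob#arkad]

no segment meets the rule's conditions; no change.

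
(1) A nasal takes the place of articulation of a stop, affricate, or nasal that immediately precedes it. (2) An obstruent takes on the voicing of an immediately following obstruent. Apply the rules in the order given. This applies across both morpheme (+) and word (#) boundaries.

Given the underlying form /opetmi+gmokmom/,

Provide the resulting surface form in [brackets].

Rule 1: /m/ after /t/ (alveolar) → [n]
Rule 1: /m/ after /g/ (velar) → [ŋ]
Rule 1: /m/ after /k/ (velar) → [ŋ]
After rule 1: opetni+gŋokŋom
Rule 2: no segment meets the rule's conditions; no change.

[opetni+gŋokŋom]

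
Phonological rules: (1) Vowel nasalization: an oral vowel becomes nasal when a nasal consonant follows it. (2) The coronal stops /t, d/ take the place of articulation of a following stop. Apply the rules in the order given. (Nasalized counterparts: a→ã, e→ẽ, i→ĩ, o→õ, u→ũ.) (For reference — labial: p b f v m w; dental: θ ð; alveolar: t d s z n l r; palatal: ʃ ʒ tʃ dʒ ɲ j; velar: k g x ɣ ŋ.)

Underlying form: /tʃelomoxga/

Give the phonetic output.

[tʃelõmoxga]

Rule 1: /o/ before nasal /m/ → [õ]
After rule 1: tʃelõmoxga
Rule 2: no segment meets the rule's conditions; no change.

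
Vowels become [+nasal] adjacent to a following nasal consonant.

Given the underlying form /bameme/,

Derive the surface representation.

[bãmẽme]

/a/ before nasal /m/ → [ã]
/e/ before nasal /m/ → [ẽ]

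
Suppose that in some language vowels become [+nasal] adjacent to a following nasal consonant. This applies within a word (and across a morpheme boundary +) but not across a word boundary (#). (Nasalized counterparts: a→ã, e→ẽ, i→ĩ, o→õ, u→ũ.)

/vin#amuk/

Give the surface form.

[vĩn#ãmuk]

/i/ before nasal /n/ → [ĩ]
/a/ before nasal /m/ → [ã]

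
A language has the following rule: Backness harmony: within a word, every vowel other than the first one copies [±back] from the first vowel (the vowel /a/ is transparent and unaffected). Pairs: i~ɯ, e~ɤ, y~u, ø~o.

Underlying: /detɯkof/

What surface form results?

/ɯ/ harmonizes with /e/ ([-back]) → [i]
/o/ harmonizes with /e/ ([-back]) → [ø]

[detikøf]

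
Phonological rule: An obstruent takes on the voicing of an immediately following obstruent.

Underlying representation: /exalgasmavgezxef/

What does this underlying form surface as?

[exalgasmavgesxef]

/z/ before /x/ (voiceless) → [s]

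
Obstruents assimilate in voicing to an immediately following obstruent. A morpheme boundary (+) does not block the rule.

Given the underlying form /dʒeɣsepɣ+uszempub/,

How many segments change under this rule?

3

/ɣ/ before /s/ (voiceless) → [x]
/p/ before /ɣ/ (voiced) → [b]
/s/ before /z/ (voiced) → [z]
3 segments change.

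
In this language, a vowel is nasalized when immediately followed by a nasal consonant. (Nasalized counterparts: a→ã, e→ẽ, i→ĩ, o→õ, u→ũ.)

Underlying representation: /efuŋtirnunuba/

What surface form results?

[efũŋtirnũnuba]

/u/ before nasal /ŋ/ → [ũ]
/u/ before nasal /n/ → [ũ]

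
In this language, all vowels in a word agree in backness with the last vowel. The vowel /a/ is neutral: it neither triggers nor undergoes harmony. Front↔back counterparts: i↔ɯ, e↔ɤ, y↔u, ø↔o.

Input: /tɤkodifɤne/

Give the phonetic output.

[tekødifene]

/ɤ/ harmonizes with /e/ ([-back]) → [e]
/o/ harmonizes with /e/ ([-back]) → [ø]
/ɤ/ harmonizes with /e/ ([-back]) → [e]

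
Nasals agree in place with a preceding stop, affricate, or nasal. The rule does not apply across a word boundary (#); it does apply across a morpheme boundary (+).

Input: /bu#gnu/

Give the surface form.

[bu#gŋu]

/n/ after /g/ (velar) → [ŋ]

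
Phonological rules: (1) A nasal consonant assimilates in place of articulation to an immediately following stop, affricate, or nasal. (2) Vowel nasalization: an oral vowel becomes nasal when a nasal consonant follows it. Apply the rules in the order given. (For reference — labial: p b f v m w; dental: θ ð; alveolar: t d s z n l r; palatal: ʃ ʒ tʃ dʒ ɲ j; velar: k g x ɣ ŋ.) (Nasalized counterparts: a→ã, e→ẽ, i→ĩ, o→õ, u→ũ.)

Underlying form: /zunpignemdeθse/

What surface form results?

Rule 1: /n/ before /p/ (labial) → [m]
Rule 1: /m/ before /d/ (alveolar) → [n]
After rule 1: zumpignendeθse
Rule 2: /u/ before nasal /m/ → [ũ]
Rule 2: /e/ before nasal /n/ → [ẽ]

[zũmpignẽndeθse]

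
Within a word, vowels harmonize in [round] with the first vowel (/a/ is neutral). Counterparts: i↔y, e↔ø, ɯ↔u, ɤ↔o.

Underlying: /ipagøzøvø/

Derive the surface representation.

/ø/ harmonizes with /i/ ([-round]) → [e]
/ø/ harmonizes with /i/ ([-round]) → [e]
/ø/ harmonizes with /i/ ([-round]) → [e]

[ipagezeve]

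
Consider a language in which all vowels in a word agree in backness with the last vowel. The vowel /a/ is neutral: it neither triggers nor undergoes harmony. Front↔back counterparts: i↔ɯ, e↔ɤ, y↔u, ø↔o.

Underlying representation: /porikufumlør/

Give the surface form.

/o/ harmonizes with /ø/ ([-back]) → [ø]
/u/ harmonizes with /ø/ ([-back]) → [y]
/u/ harmonizes with /ø/ ([-back]) → [y]

[pørikyfymlør]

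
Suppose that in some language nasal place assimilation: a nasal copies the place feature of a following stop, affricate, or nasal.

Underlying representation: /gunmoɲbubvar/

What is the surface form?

/n/ before /m/ (labial) → [m]
/ɲ/ before /b/ (labial) → [m]

[gummombubvar]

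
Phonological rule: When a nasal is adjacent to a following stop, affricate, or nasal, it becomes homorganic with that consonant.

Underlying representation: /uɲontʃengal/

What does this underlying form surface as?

/n/ before /tʃ/ (palatal) → [ɲ]
/n/ before /g/ (velar) → [ŋ]

[uɲoɲtʃeŋgal]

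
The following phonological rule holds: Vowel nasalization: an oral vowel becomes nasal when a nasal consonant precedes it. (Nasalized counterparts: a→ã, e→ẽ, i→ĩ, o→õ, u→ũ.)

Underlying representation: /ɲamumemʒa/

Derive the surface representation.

/a/ after nasal /ɲ/ → [ã]
/u/ after nasal /m/ → [ũ]
/e/ after nasal /m/ → [ẽ]

[ɲãmũmẽmʒa]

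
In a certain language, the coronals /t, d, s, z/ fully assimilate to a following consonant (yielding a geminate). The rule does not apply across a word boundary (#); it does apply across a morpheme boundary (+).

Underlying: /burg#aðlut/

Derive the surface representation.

[burg#aðlut]

no segment meets the rule's conditions; no change.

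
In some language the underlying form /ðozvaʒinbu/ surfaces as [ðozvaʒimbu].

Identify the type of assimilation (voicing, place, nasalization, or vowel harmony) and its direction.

/n/→[m].
Each target copies a feature from the following segment, so the direction is regressive.

place assimilation, regressive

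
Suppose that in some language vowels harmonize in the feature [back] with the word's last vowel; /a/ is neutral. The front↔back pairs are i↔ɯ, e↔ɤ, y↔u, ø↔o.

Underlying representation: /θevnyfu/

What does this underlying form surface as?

[θɤvnufu]

/e/ harmonizes with /u/ ([+back]) → [ɤ]
/y/ harmonizes with /u/ ([+back]) → [u]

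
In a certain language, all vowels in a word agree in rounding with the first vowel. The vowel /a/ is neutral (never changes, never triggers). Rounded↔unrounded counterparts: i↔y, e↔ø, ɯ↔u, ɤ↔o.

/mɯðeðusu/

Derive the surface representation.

/u/ harmonizes with /ɯ/ ([-round]) → [ɯ]
/u/ harmonizes with /ɯ/ ([-round]) → [ɯ]

[mɯðeðɯsɯ]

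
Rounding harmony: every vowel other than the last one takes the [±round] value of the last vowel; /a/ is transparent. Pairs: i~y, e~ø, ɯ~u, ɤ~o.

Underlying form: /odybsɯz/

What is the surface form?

/o/ harmonizes with /ɯ/ ([-round]) → [ɤ]
/y/ harmonizes with /ɯ/ ([-round]) → [i]

[ɤdibsɯz]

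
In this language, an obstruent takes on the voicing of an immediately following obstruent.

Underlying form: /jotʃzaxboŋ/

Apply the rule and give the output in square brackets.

/tʃ/ before /z/ (voiced) → [dʒ]
/x/ before /b/ (voiced) → [ɣ]

[jodʒzaɣboŋ]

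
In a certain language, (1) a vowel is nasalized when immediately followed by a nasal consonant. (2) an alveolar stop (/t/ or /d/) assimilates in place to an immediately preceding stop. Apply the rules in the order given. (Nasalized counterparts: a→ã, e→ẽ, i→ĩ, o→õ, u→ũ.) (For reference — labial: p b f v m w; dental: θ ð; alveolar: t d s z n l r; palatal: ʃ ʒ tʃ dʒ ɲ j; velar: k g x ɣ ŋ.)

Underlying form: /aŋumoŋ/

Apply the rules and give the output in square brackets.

Rule 1: /a/ before nasal /ŋ/ → [ã]
Rule 1: /u/ before nasal /m/ → [ũ]
Rule 1: /o/ before nasal /ŋ/ → [õ]
After rule 1: ãŋũmõŋ
Rule 2: no segment meets the rule's conditions; no change.

[ãŋũmõŋ]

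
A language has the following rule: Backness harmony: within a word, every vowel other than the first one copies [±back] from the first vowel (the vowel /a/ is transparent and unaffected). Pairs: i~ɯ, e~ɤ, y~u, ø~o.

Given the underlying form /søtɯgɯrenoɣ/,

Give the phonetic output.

/ɯ/ harmonizes with /ø/ ([-back]) → [i]
/ɯ/ harmonizes with /ø/ ([-back]) → [i]
/o/ harmonizes with /ø/ ([-back]) → [ø]

[søtigirenøɣ]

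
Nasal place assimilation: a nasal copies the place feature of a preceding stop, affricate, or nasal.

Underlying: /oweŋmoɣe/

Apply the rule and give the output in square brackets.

/m/ after /ŋ/ (velar) → [ŋ]

[oweŋŋoɣe]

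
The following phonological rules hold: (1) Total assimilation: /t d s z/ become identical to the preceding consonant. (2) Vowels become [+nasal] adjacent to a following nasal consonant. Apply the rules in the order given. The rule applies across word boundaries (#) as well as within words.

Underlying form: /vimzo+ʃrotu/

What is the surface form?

[vĩmmo+ʃrotu]

Rule 1: /z/ after /m/ → [m] (total assimilation)
After rule 1: vimmo+ʃrotu
Rule 2: /i/ before nasal /m/ → [ĩ]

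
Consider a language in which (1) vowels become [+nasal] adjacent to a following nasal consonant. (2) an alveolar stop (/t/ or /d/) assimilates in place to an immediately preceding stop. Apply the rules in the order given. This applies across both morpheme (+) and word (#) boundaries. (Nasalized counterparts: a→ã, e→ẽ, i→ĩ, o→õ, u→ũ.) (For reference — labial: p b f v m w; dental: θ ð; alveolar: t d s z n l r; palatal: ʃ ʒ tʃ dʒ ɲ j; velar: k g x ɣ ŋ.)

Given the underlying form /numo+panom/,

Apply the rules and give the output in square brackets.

[nũmo+pãnõm]

Rule 1: /u/ before nasal /m/ → [ũ]
Rule 1: /a/ before nasal /n/ → [ã]
Rule 1: /o/ before nasal /m/ → [õ]
After rule 1: nũmo+pãnõm
Rule 2: no segment meets the rule's conditions; no change.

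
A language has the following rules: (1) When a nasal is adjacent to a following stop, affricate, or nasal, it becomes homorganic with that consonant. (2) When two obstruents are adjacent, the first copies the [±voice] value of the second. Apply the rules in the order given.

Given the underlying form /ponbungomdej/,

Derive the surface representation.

[pombuŋgondej]

Rule 1: /n/ before /b/ (labial) → [m]
Rule 1: /n/ before /g/ (velar) → [ŋ]
Rule 1: /m/ before /d/ (alveolar) → [n]
After rule 1: pombuŋgondej
Rule 2: no segment meets the rule's conditions; no change.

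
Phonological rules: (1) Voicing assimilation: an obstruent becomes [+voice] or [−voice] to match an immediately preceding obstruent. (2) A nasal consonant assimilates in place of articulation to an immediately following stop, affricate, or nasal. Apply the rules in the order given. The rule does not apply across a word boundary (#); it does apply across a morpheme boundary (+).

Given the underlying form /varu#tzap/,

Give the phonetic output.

[varu#tsap]

Rule 1: /z/ after /t/ (voiceless) → [s]
After rule 1: varu#tsap
Rule 2: no segment meets the rule's conditions; no change.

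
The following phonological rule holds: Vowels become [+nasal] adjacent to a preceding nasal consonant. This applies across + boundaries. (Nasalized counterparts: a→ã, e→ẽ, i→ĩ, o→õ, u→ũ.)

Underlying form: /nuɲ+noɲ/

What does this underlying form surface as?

/u/ after nasal /n/ → [ũ]
/o/ after nasal /n/ → [õ]

[nũɲ+nõɲ]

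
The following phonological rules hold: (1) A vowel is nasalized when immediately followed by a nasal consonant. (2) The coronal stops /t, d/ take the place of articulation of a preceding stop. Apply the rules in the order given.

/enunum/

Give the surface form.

[ẽnũnũm]

Rule 1: /e/ before nasal /n/ → [ẽ]
Rule 1: /u/ before nasal /n/ → [ũ]
Rule 1: /u/ before nasal /m/ → [ũ]
After rule 1: ẽnũnũm
Rule 2: no segment meets the rule's conditions; no change.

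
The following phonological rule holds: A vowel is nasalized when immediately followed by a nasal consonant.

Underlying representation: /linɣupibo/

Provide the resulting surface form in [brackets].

[lĩnɣupibo]

/i/ before nasal /n/ → [ĩ]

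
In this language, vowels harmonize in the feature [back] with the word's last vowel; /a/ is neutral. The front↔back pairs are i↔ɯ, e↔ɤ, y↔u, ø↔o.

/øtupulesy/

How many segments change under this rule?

/u/ harmonizes with /y/ ([-back]) → [y]
/u/ harmonizes with /y/ ([-back]) → [y]
2 segments change.

2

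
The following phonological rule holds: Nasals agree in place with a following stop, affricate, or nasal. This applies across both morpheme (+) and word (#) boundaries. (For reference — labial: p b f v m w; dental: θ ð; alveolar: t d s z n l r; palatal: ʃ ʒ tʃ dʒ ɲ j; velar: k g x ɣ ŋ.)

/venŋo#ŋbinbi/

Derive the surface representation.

[veŋŋo#mbimbi]

/n/ before /ŋ/ (velar) → [ŋ]
/ŋ/ before /b/ (labial) → [m]
/n/ before /b/ (labial) → [m]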